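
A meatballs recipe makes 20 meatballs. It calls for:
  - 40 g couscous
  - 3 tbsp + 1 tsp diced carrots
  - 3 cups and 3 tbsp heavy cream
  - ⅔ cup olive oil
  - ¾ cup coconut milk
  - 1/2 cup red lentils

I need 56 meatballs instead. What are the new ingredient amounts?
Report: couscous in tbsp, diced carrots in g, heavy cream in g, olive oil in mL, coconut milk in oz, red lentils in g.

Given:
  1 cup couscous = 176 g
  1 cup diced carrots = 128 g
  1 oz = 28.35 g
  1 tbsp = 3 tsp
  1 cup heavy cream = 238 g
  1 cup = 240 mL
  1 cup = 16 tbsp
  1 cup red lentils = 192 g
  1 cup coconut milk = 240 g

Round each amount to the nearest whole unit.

Scaling factor: 56/20 = 14/5 = 2.8.
couscous: 40 g × 14/5 ÷ 176 g/cup × 16 tbsp/cup ≈ 10 tbsp
diced carrots: (3 tbsp + 1 tsp = 10/3 tbsp) × 14/5 ÷ 16 tbsp/cup × 128 g/cup ≈ 75 g
heavy cream: (3 cup + 3 tbsp = 3.1875 cup) × 14/5 × 238 g/cup ≈ 2124 g
olive oil: 2/3 cup × 14/5 × 240 mL/cup = 448 mL
coconut milk: 0.75 cup × 14/5 × 240 g/cup ÷ 28.35 g/oz ≈ 18 oz
red lentils: 0.5 cup × 14/5 × 192 g/cup ≈ 269 g

couscous: 10 tbsp; diced carrots: 75 g; heavy cream: 2124 g; olive oil: 448 mL; coconut milk: 18 oz; red lentils: 269 g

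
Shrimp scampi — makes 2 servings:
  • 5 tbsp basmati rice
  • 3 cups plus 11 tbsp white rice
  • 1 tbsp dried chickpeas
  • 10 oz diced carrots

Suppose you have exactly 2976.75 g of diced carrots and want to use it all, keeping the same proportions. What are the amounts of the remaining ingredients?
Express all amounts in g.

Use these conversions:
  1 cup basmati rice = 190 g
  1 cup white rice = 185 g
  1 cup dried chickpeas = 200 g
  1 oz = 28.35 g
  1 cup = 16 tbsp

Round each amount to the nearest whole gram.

basmati rice: 623 g; white rice: 7163 g; dried chickpeas: 131 g

The original recipe has 283.5 g of diced carrots, so the scaling factor is 2976.75 ÷ 283.5 = 21/2 = 10.5.
basmati rice: 5 tbsp × 21/2 ÷ 16 tbsp/cup × 190 g/cup ≈ 623 g
white rice: (3 cup + 11 tbsp = 3.6875 cup) × 21/2 × 185 g/cup ≈ 7163 g
dried chickpeas: 1 tbsp × 21/2 ÷ 16 tbsp/cup × 200 g/cup ≈ 131 g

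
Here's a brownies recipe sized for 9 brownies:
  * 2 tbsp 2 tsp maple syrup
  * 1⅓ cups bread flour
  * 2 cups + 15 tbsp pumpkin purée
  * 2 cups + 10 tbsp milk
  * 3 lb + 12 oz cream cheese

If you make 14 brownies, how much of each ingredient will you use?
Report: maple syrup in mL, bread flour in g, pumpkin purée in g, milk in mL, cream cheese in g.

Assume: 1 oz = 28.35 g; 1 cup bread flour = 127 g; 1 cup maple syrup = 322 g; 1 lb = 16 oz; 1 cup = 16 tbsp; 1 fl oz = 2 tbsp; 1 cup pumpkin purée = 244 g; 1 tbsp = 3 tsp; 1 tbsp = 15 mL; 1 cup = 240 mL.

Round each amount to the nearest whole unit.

Scaling factor: 14/9.
maple syrup: (2 tbsp + 2 tsp = 8/3 tbsp) × 14/9 × 15 mL/tbsp ≈ 62 mL
bread flour: 4/3 cup × 14/9 × 127 g/cup ≈ 263 g
pumpkin purée: (2 cup + 15 tbsp = 2.9375 cup) × 14/9 × 244 g/cup ≈ 1115 g
milk: (2 cup + 10 tbsp = 2.625 cup) × 14/9 × 240 mL/cup = 980 mL
cream cheese: (3 lb + 12 oz = 3.75 lb) × 14/9 × 16 oz/lb × 28.35 g/oz = 2646 g

maple syrup: 62 mL; bread flour: 263 g; pumpkin purée: 1115 g; milk: 980 mL; cream cheese: 2646 g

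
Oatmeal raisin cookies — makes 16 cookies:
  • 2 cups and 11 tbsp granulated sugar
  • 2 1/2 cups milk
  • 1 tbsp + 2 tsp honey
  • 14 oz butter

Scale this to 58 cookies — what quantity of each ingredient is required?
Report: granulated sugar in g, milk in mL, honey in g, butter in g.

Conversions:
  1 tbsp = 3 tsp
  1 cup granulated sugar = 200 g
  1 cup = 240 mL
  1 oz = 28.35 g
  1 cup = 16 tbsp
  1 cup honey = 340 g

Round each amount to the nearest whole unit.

granulated sugar: 1948 g; milk: 2175 mL; honey: 128 g; butter: 1439 g

Scaling factor: 58/16 = 29/8 = 3.625.
granulated sugar: (2 cup + 11 tbsp = 2.6875 cup) × 29/8 × 200 g/cup ≈ 1948 g
milk: 2.5 cup × 29/8 × 240 mL/cup = 2175 mL
honey: (1 tbsp + 2 tsp = 5/3 tbsp) × 29/8 ÷ 16 tbsp/cup × 340 g/cup ≈ 128 g
butter: 14 oz × 29/8 × 28.35 g/oz ≈ 1439 g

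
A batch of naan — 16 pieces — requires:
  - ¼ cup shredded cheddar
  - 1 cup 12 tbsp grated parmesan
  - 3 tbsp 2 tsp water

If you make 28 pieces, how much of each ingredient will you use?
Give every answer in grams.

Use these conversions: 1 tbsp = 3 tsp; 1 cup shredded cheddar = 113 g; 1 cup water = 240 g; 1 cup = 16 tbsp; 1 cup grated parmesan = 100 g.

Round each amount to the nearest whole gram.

shredded cheddar: 49 g; grated parmesan: 306 g; water: 96 g

Scaling factor: 28/16 = 7/4 = 1.75.
shredded cheddar: 0.25 cup × 7/4 × 113 g/cup ≈ 49 g
grated parmesan: (1 cup + 12 tbsp = 1.75 cup) × 7/4 × 100 g/cup ≈ 306 g
water: (3 tbsp + 2 tsp = 11/3 tbsp) × 7/4 ÷ 16 tbsp/cup × 240 g/cup ≈ 96 g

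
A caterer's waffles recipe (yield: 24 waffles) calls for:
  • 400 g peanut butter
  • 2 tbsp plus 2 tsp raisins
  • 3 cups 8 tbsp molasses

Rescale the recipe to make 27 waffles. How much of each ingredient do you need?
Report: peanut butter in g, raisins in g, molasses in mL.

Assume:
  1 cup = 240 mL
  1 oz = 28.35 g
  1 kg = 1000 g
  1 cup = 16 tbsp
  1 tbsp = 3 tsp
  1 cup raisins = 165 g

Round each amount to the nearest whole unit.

Scaling factor: 27/24 = 9/8 = 1.125.
peanut butter: 400 g × 9/8 = 450 g
raisins: (2 tbsp + 2 tsp = 8/3 tbsp) × 9/8 ÷ 16 tbsp/cup × 165 g/cup ≈ 31 g
molasses: (3 cup + 8 tbsp = 3.5 cup) × 9/8 × 240 mL/cup = 945 mL

peanut butter: 450 g; raisins: 31 g; molasses: 945 mL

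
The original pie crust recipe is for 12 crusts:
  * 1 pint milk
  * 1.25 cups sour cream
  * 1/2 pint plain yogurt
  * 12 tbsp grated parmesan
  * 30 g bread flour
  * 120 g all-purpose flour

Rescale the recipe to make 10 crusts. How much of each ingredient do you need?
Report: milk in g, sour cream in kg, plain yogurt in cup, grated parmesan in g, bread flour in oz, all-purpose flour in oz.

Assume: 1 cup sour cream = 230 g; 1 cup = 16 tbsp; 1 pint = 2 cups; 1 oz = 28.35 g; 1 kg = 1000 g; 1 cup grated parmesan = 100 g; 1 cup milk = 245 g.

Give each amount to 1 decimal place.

milk: 408.3 g; sour cream: 0.2 kg; plain yogurt: 0.8 cup; grated parmesan: 62.5 g; bread flour: 0.9 oz; all-purpose flour: 3.5 oz

Scaling factor: 10/12 = 5/6.
milk: 1 pint × 5/6 × 2 cup/pint × 245 g/cup ≈ 408.3 g
sour cream: 1.25 cup × 5/6 × 230 g/cup ÷ 1000 g/kg ≈ 0.2 kg
plain yogurt: 0.5 pint × 5/6 × 2 cup/pint ≈ 0.8 cup
grated parmesan: 12 tbsp × 5/6 ÷ 16 tbsp/cup × 100 g/cup = 62.5 g
bread flour: 30 g × 5/6 ÷ 28.35 g/oz ≈ 0.9 oz
all-purpose flour: 120 g × 5/6 ÷ 28.35 g/oz ≈ 3.5 oz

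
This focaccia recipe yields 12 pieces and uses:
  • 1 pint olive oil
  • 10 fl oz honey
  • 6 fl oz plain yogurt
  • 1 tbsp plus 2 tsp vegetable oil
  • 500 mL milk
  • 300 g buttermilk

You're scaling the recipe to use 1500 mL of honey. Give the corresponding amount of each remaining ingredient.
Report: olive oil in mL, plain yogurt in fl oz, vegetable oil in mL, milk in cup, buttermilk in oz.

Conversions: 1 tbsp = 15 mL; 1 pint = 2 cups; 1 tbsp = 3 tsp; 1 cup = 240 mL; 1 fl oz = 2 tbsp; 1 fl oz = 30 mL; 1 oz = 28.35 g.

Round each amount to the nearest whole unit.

The original recipe has 300 mL of honey, so the scaling factor is 1500 ÷ 300 = 5.
olive oil: 1 pint × 5 × 2 cup/pint × 240 mL/cup = 2400 mL
plain yogurt: 6 fl oz × 5 = 30 fl oz
vegetable oil: (1 tbsp + 2 tsp = 5/3 tbsp) × 5 × 15 mL/tbsp = 125 mL
milk: 500 mL × 5 ÷ 240 mL/cup ≈ 10 cup
buttermilk: 300 g × 5 ÷ 28.35 g/oz ≈ 53 oz

olive oil: 2400 mL; plain yogurt: 30 fl oz; vegetable oil: 125 mL; milk: 10 cup; buttermilk: 53 oz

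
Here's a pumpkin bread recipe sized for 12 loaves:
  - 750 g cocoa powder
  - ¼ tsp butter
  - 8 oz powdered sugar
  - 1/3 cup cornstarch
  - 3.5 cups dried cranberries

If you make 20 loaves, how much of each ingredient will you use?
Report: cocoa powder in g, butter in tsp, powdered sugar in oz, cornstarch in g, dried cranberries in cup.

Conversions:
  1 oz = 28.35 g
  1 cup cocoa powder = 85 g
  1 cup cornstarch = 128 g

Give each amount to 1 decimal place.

Scaling factor: 20/12 = 5/3.
cocoa powder: 750 g × 5/3 = 1250.0 g
butter: 0.25 tsp × 5/3 ≈ 0.4 tsp
powdered sugar: 8 oz × 5/3 ≈ 13.3 oz
cornstarch: 1/3 cup × 5/3 × 128 g/cup ≈ 71.1 g
dried cranberries: 3.5 cup × 5/3 ≈ 5.8 cup

cocoa powder: 1250.0 g; butter: 0.4 tsp; powdered sugar: 13.3 oz; cornstarch: 71.1 g; dried cranberries: 5.8 cup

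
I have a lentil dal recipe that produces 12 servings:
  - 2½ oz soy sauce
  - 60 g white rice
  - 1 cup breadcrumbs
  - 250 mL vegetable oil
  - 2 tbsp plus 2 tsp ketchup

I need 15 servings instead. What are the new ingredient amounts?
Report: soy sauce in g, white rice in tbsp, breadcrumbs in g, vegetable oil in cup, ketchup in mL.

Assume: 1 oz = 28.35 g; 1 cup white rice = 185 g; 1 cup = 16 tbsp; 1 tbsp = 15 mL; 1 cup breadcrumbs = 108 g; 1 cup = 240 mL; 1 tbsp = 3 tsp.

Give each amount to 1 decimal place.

Scaling factor: 15/12 = 5/4 = 1.25.
soy sauce: 2.5 oz × 5/4 × 28.35 g/oz ≈ 88.6 g
white rice: 60 g × 5/4 ÷ 185 g/cup × 16 tbsp/cup ≈ 6.5 tbsp
breadcrumbs: 1 cup × 5/4 × 108 g/cup = 135.0 g
vegetable oil: 250 mL × 5/4 ÷ 240 mL/cup ≈ 1.3 cup
ketchup: (2 tbsp + 2 tsp = 8/3 tbsp) × 5/4 × 15 mL/tbsp = 50.0 mL

soy sauce: 88.6 g; white rice: 6.5 tbsp; breadcrumbs: 135.0 g; vegetable oil: 1.3 cup; ketchup: 50.0 mL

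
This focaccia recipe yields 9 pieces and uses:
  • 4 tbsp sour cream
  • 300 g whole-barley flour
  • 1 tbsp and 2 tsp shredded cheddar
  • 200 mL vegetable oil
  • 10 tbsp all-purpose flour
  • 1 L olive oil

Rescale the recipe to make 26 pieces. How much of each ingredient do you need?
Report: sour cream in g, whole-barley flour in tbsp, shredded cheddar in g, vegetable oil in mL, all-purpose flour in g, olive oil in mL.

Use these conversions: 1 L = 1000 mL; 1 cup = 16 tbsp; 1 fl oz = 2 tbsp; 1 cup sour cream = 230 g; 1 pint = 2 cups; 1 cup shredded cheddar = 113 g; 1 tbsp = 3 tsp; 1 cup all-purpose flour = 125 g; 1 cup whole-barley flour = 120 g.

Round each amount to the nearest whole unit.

sour cream: 166 g; whole-barley flour: 116 tbsp; shredded cheddar: 34 g; vegetable oil: 578 mL; all-purpose flour: 226 g; olive oil: 2889 mL

Scaling factor: 26/9.
sour cream: 4 tbsp × 26/9 ÷ 16 tbsp/cup × 230 g/cup ≈ 166 g
whole-barley flour: 300 g × 26/9 ÷ 120 g/cup × 16 tbsp/cup ≈ 116 tbsp
shredded cheddar: (1 tbsp + 2 tsp = 5/3 tbsp) × 26/9 ÷ 16 tbsp/cup × 113 g/cup ≈ 34 g
vegetable oil: 200 mL × 26/9 ≈ 578 mL
all-purpose flour: 10 tbsp × 26/9 ÷ 16 tbsp/cup × 125 g/cup ≈ 226 g
olive oil: 1 L × 26/9 × 1000 mL/L ≈ 2889 mL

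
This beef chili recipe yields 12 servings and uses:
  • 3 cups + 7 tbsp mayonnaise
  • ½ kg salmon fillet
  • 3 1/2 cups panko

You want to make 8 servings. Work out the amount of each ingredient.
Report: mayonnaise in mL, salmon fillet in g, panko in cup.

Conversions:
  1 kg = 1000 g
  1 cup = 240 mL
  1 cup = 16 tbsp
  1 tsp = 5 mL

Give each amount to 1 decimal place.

mayonnaise: 550.0 mL; salmon fillet: 333.3 g; panko: 2.3 cup

Scaling factor: 8/12 = 2/3.
mayonnaise: (3 cup + 7 tbsp = 3.4375 cup) × 2/3 × 240 mL/cup = 550.0 mL
salmon fillet: 0.5 kg × 2/3 × 1000 g/kg ≈ 333.3 g
panko: 3.5 cup × 2/3 ≈ 2.3 cup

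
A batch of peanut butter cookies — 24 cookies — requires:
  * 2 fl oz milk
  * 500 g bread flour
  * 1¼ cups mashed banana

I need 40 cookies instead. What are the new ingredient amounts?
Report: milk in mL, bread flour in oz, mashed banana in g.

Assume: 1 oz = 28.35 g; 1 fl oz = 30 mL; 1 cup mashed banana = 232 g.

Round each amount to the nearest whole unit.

Scaling factor: 40/24 = 5/3.
milk: 2 fl oz × 5/3 × 30 mL/fl oz = 100 mL
bread flour: 500 g × 5/3 ÷ 28.35 g/oz ≈ 29 oz
mashed banana: 1.25 cup × 5/3 × 232 g/cup ≈ 483 g

milk: 100 mL; bread flour: 29 oz; mashed banana: 483 g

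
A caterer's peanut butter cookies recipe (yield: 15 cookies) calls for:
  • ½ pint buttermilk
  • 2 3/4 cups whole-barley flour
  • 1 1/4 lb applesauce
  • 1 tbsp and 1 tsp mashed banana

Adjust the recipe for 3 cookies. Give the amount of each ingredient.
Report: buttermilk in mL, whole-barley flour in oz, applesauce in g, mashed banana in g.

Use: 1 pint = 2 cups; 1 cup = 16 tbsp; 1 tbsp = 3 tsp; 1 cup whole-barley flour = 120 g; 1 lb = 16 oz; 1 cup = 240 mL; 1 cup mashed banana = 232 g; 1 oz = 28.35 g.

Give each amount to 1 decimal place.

Scaling factor: 3/15 = 1/5 = 0.2.
buttermilk: 0.5 pint × 1/5 × 2 cup/pint × 240 mL/cup = 48.0 mL
whole-barley flour: 2.75 cup × 1/5 × 120 g/cup ÷ 28.35 g/oz ≈ 2.3 oz
applesauce: 1.25 lb × 1/5 × 16 oz/lb × 28.35 g/oz = 113.4 g
mashed banana: (1 tbsp + 1 tsp = 4/3 tbsp) × 1/5 ÷ 16 tbsp/cup × 232 g/cup ≈ 3.9 g

buttermilk: 48.0 mL; whole-barley flour: 2.3 oz; applesauce: 113.4 g; mashed banana: 3.9 g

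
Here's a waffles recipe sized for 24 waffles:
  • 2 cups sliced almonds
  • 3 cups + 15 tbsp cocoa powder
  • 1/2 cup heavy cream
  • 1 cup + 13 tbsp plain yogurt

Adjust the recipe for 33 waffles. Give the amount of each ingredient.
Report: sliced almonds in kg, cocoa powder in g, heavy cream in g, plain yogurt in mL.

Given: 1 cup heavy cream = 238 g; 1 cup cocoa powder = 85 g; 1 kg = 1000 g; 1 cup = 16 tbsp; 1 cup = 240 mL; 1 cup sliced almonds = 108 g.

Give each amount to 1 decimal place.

sliced almonds: 0.3 kg; cocoa powder: 460.2 g; heavy cream: 163.6 g; plain yogurt: 598.1 mL

Scaling factor: 33/24 = 11/8 = 1.375.
sliced almonds: 2 cup × 11/8 × 108 g/cup ÷ 1000 g/kg ≈ 0.3 kg
cocoa powder: (3 cup + 15 tbsp = 3.9375 cup) × 11/8 × 85 g/cup ≈ 460.2 g
heavy cream: 0.5 cup × 11/8 × 238 g/cup ≈ 163.6 g
plain yogurt: (1 cup + 13 tbsp = 1.8125 cup) × 11/8 × 240 mL/cup ≈ 598.1 mL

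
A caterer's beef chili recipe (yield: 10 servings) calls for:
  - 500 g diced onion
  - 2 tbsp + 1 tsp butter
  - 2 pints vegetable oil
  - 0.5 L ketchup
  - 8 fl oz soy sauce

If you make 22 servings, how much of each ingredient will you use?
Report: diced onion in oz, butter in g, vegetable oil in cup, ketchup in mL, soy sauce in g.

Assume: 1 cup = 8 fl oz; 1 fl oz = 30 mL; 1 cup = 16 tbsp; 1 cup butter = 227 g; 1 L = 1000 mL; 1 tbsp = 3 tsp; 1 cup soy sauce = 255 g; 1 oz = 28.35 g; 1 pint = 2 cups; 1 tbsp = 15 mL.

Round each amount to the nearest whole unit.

diced onion: 39 oz; butter: 73 g; vegetable oil: 9 cup; ketchup: 1100 mL; soy sauce: 561 g

Scaling factor: 22/10 = 11/5 = 2.2.
diced onion: 500 g × 11/5 ÷ 28.35 g/oz ≈ 39 oz
butter: (2 tbsp + 1 tsp = 7/3 tbsp) × 11/5 ÷ 16 tbsp/cup × 227 g/cup ≈ 73 g
vegetable oil: 2 pint × 11/5 × 2 cup/pint ≈ 9 cup
ketchup: 0.5 L × 11/5 × 1000 mL/L = 1100 mL
soy sauce: 8 fl oz × 11/5 ÷ 8 fl oz/cup × 255 g/cup = 561 g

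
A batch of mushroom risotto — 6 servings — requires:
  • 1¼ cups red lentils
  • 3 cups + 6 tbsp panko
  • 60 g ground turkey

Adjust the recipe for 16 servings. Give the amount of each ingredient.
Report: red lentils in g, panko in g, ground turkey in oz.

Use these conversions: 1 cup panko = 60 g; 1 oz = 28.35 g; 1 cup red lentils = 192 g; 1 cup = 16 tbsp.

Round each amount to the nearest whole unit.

Scaling factor: 16/6 = 8/3.
red lentils: 1.25 cup × 8/3 × 192 g/cup = 640 g
panko: (3 cup + 6 tbsp = 3.375 cup) × 8/3 × 60 g/cup = 540 g
ground turkey: 60 g × 8/3 ÷ 28.35 g/oz ≈ 6 oz

red lentils: 640 g; panko: 540 g; ground turkey: 6 oz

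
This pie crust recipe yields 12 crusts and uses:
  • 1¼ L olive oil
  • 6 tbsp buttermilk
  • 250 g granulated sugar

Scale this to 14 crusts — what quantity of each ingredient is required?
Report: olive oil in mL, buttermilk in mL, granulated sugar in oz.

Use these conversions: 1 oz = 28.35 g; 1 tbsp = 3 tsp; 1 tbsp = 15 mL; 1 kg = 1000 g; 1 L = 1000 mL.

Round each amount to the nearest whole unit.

Scaling factor: 14/12 = 7/6.
olive oil: 1.25 L × 7/6 × 1000 mL/L ≈ 1458 mL
buttermilk: 6 tbsp × 7/6 × 15 mL/tbsp = 105 mL
granulated sugar: 250 g × 7/6 ÷ 28.35 g/oz ≈ 10 oz

olive oil: 1458 mL; buttermilk: 105 mL; granulated sugar: 10 oz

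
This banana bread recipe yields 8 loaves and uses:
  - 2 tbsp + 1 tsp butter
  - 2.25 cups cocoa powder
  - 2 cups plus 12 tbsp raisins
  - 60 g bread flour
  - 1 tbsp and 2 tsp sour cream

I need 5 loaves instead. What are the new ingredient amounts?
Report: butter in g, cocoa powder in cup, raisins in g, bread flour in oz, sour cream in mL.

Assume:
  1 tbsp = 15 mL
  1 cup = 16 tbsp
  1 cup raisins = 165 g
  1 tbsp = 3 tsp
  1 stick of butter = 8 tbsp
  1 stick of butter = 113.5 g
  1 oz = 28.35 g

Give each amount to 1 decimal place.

Scaling factor: 5/8 = 0.625.
butter: (2 tbsp + 1 tsp = 7/3 tbsp) × 5/8 ÷ 8 tbsp/stick × 113.5 g/stick ≈ 20.7 g
cocoa powder: 2.25 cup × 5/8 ≈ 1.4 cup
raisins: (2 cup + 12 tbsp = 2.75 cup) × 5/8 × 165 g/cup ≈ 283.6 g
bread flour: 60 g × 5/8 ÷ 28.35 g/oz ≈ 1.3 oz
sour cream: (1 tbsp + 2 tsp = 5/3 tbsp) × 5/8 × 15 mL/tbsp ≈ 15.6 mL

butter: 20.7 g; cocoa powder: 1.4 cup; raisins: 283.6 g; bread flour: 1.3 oz; sour cream: 15.6 mL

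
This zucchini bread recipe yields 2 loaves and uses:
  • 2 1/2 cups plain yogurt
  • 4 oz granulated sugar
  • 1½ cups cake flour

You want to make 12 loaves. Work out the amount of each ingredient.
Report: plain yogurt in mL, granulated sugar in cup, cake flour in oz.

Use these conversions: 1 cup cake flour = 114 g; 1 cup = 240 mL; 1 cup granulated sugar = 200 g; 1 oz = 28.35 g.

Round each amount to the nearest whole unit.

Scaling factor: 12/2 = 6.
plain yogurt: 2.5 cup × 6 × 240 mL/cup = 3600 mL
granulated sugar: 4 oz × 6 × 28.35 g/oz ÷ 200 g/cup ≈ 3 cup
cake flour: 1.5 cup × 6 × 114 g/cup ÷ 28.35 g/oz ≈ 36 oz

plain yogurt: 3600 mL; granulated sugar: 3 cup; cake flour: 36 oz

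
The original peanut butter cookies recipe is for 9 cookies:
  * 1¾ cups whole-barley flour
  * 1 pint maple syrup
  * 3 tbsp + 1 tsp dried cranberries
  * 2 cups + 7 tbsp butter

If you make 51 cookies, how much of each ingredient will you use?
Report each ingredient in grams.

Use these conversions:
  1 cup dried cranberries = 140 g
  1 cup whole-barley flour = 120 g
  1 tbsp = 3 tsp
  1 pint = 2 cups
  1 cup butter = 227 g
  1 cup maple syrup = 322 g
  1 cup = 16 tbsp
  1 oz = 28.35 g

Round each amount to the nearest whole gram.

whole-barley flour: 1190 g; maple syrup: 3649 g; dried cranberries: 165 g; butter: 3135 g

Scaling factor: 51/9 = 17/3.
whole-barley flour: 1.75 cup × 17/3 × 120 g/cup = 1190 g
maple syrup: 1 pint × 17/3 × 2 cup/pint × 322 g/cup ≈ 3649 g
dried cranberries: (3 tbsp + 1 tsp = 10/3 tbsp) × 17/3 ÷ 16 tbsp/cup × 140 g/cup ≈ 165 g
butter: (2 cup + 7 tbsp = 2.4375 cup) × 17/3 × 227 g/cup ≈ 3135 g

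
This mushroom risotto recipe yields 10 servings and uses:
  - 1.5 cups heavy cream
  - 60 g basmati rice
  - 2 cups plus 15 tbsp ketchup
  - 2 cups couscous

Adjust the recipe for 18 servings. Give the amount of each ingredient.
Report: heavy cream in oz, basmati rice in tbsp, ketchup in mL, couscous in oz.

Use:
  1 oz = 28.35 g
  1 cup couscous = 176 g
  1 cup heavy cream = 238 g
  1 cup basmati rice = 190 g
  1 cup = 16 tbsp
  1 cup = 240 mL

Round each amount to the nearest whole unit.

heavy cream: 23 oz; basmati rice: 9 tbsp; ketchup: 1269 mL; couscous: 22 oz

Scaling factor: 18/10 = 9/5 = 1.8.
heavy cream: 1.5 cup × 9/5 × 238 g/cup ÷ 28.35 g/oz ≈ 23 oz
basmati rice: 60 g × 9/5 ÷ 190 g/cup × 16 tbsp/cup ≈ 9 tbsp
ketchup: (2 cup + 15 tbsp = 2.9375 cup) × 9/5 × 240 mL/cup = 1269 mL
couscous: 2 cup × 9/5 × 176 g/cup ÷ 28.35 g/oz ≈ 22 oz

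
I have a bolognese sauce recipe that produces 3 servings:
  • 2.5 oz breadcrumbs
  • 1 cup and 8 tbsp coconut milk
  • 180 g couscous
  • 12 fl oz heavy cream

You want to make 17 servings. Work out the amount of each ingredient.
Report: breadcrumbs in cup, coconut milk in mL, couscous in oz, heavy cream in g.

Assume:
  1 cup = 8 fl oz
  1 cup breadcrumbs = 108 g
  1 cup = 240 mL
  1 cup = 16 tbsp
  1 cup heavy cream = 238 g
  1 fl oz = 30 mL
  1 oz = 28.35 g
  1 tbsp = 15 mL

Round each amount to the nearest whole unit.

Scaling factor: 17/3.
breadcrumbs: 2.5 oz × 17/3 × 28.35 g/oz ÷ 108 g/cup ≈ 4 cup
coconut milk: (1 cup + 8 tbsp = 1.5 cup) × 17/3 × 240 mL/cup = 2040 mL
couscous: 180 g × 17/3 ÷ 28.35 g/oz ≈ 36 oz
heavy cream: 12 fl oz × 17/3 ÷ 8 fl oz/cup × 238 g/cup = 2023 g

breadcrumbs: 4 cup; coconut milk: 2040 mL; couscous: 36 oz; heavy cream: 2023 g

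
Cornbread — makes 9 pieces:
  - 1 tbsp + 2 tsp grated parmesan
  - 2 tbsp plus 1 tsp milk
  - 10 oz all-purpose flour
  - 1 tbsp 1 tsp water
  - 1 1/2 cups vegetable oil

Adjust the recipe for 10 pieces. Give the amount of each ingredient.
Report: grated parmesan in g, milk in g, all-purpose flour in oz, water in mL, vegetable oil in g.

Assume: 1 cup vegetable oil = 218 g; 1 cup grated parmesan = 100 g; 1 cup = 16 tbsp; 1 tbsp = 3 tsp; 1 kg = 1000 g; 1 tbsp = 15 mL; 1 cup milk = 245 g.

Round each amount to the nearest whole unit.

grated parmesan: 12 g; milk: 40 g; all-purpose flour: 11 oz; water: 22 mL; vegetable oil: 363 g

Scaling factor: 10/9.
grated parmesan: (1 tbsp + 2 tsp = 5/3 tbsp) × 10/9 ÷ 16 tbsp/cup × 100 g/cup ≈ 12 g
milk: (2 tbsp + 1 tsp = 7/3 tbsp) × 10/9 ÷ 16 tbsp/cup × 245 g/cup ≈ 40 g
all-purpose flour: 10 oz × 10/9 ≈ 11 oz
water: (1 tbsp + 1 tsp = 4/3 tbsp) × 10/9 × 15 mL/tbsp ≈ 22 mL
vegetable oil: 1.5 cup × 10/9 × 218 g/cup ≈ 363 g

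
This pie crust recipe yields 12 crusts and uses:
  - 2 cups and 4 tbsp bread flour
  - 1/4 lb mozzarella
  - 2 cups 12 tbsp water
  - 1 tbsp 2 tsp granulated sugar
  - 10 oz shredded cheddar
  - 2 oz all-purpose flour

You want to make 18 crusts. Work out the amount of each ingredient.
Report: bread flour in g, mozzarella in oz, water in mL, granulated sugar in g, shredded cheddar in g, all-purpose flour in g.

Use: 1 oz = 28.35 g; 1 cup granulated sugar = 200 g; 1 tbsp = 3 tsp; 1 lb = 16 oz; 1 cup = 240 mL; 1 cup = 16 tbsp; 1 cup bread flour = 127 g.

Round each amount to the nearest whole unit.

bread flour: 429 g; mozzarella: 6 oz; water: 990 mL; granulated sugar: 31 g; shredded cheddar: 425 g; all-purpose flour: 85 g

Scaling factor: 18/12 = 3/2 = 1.5.
bread flour: (2 cup + 4 tbsp = 2.25 cup) × 3/2 × 127 g/cup ≈ 429 g
mozzarella: 0.25 lb × 3/2 × 16 oz/lb = 6 oz
water: (2 cup + 12 tbsp = 2.75 cup) × 3/2 × 240 mL/cup = 990 mL
granulated sugar: (1 tbsp + 2 tsp = 5/3 tbsp) × 3/2 ÷ 16 tbsp/cup × 200 g/cup ≈ 31 g
shredded cheddar: 10 oz × 3/2 × 28.35 g/oz ≈ 425 g
all-purpose flour: 2 oz × 3/2 × 28.35 g/oz ≈ 85 g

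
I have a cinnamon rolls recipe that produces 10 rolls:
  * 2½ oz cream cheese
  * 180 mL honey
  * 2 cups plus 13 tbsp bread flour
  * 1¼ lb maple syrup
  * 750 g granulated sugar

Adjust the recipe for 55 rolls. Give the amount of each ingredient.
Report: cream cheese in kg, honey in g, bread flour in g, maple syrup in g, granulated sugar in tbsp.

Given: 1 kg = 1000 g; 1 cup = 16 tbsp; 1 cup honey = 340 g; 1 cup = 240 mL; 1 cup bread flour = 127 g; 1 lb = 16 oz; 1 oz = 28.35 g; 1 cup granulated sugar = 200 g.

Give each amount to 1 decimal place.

cream cheese: 0.4 kg; honey: 1402.5 g; bread flour: 1964.5 g; maple syrup: 3118.5 g; granulated sugar: 330.0 tbsp

Scaling factor: 55/10 = 11/2 = 5.5.
cream cheese: 2.5 oz × 11/2 × 28.35 g/oz ÷ 1000 g/kg ≈ 0.4 kg
honey: 180 mL × 11/2 ÷ 240 mL/cup × 340 g/cup = 1402.5 g
bread flour: (2 cup + 13 tbsp = 2.8125 cup) × 11/2 × 127 g/cup ≈ 1964.5 g
maple syrup: 1.25 lb × 11/2 × 16 oz/lb × 28.35 g/oz = 3118.5 g
granulated sugar: 750 g × 11/2 ÷ 200 g/cup × 16 tbsp/cup = 330.0 tbsp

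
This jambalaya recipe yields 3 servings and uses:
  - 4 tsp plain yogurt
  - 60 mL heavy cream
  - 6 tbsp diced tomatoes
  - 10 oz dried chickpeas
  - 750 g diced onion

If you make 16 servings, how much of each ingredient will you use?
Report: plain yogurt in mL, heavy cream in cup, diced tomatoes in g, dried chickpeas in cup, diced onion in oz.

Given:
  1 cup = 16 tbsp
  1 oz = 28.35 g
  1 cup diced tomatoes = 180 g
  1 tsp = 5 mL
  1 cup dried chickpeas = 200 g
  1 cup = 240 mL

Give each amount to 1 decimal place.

plain yogurt: 106.7 mL; heavy cream: 1.3 cup; diced tomatoes: 360.0 g; dried chickpeas: 7.6 cup; diced onion: 141.1 oz

Scaling factor: 16/3.
plain yogurt: 4 tsp × 16/3 × 5 mL/tsp ≈ 106.7 mL
heavy cream: 60 mL × 16/3 ÷ 240 mL/cup ≈ 1.3 cup
diced tomatoes: 6 tbsp × 16/3 ÷ 16 tbsp/cup × 180 g/cup = 360.0 g
dried chickpeas: 10 oz × 16/3 × 28.35 g/oz ÷ 200 g/cup ≈ 7.6 cup
diced onion: 750 g × 16/3 ÷ 28.35 g/oz ≈ 141.1 oz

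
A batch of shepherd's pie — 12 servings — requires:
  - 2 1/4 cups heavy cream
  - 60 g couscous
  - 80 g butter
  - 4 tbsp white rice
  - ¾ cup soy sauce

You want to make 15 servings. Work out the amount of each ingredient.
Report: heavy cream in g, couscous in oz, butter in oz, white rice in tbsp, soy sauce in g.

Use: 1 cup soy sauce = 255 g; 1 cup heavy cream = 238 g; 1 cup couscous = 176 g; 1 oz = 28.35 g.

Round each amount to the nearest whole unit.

Scaling factor: 15/12 = 5/4 = 1.25.
heavy cream: 2.25 cup × 5/4 × 238 g/cup ≈ 669 g
couscous: 60 g × 5/4 ÷ 28.35 g/oz ≈ 3 oz
butter: 80 g × 5/4 ÷ 28.35 g/oz ≈ 4 oz
white rice: 4 tbsp × 5/4 = 5 tbsp
soy sauce: 0.75 cup × 5/4 × 255 g/cup ≈ 239 g

heavy cream: 669 g; couscous: 3 oz; butter: 4 oz; white rice: 5 tbsp; soy sauce: 239 g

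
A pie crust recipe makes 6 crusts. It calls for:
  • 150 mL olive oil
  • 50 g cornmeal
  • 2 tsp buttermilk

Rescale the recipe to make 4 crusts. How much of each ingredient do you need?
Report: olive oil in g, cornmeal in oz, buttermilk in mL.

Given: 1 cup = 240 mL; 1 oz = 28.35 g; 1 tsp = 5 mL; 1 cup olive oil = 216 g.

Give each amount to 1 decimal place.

Scaling factor: 4/6 = 2/3.
olive oil: 150 mL × 2/3 ÷ 240 mL/cup × 216 g/cup = 90.0 g
cornmeal: 50 g × 2/3 ÷ 28.35 g/oz ≈ 1.2 oz
buttermilk: 2 tsp × 2/3 × 5 mL/tsp ≈ 6.7 mL

olive oil: 90.0 g; cornmeal: 1.2 oz; buttermilk: 6.7 mL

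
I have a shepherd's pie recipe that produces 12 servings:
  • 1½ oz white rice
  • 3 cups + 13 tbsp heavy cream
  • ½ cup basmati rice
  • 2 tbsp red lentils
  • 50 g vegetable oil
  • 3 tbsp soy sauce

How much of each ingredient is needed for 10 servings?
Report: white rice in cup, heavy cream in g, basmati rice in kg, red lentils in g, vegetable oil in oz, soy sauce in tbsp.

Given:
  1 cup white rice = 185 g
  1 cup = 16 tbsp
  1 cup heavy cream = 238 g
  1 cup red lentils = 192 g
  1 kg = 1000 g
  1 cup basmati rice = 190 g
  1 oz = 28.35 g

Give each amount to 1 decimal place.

white rice: 0.2 cup; heavy cream: 756.1 g; basmati rice: 0.1 kg; red lentils: 20.0 g; vegetable oil: 1.5 oz; soy sauce: 2.5 tbsp

Scaling factor: 10/12 = 5/6.
white rice: 1.5 oz × 5/6 × 28.35 g/oz ÷ 185 g/cup ≈ 0.2 cup
heavy cream: (3 cup + 13 tbsp = 3.8125 cup) × 5/6 × 238 g/cup ≈ 756.1 g
basmati rice: 0.5 cup × 5/6 × 190 g/cup ÷ 1000 g/kg ≈ 0.1 kg
red lentils: 2 tbsp × 5/6 ÷ 16 tbsp/cup × 192 g/cup = 20.0 g
vegetable oil: 50 g × 5/6 ÷ 28.35 g/oz ≈ 1.5 oz
soy sauce: 3 tbsp × 5/6 = 2.5 tbsp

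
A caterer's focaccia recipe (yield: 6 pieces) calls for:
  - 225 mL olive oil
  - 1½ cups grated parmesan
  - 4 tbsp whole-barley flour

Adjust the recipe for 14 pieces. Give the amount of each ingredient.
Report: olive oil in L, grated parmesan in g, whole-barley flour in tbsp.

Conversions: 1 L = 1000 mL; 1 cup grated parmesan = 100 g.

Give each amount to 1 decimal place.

Scaling factor: 14/6 = 7/3.
olive oil: 225 mL × 7/3 ÷ 1000 mL/L ≈ 0.5 L
grated parmesan: 1.5 cup × 7/3 × 100 g/cup = 350.0 g
whole-barley flour: 4 tbsp × 7/3 ≈ 9.3 tbsp

olive oil: 0.5 L; grated parmesan: 350.0 g; whole-barley flour: 9.3 tbsp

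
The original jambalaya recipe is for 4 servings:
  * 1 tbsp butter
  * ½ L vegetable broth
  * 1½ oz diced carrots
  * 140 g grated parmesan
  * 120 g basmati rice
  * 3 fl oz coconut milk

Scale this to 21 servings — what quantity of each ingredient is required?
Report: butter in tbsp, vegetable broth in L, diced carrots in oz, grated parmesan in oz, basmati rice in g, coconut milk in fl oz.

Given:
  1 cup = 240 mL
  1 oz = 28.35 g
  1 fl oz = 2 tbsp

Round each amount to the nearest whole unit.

Scaling factor: 21/4 = 5.25.
butter: 1 tbsp × 21/4 ≈ 5 tbsp
vegetable broth: 0.5 L × 21/4 ≈ 3 L
diced carrots: 1.5 oz × 21/4 ≈ 8 oz
grated parmesan: 140 g × 21/4 ÷ 28.35 g/oz ≈ 26 oz
basmati rice: 120 g × 21/4 = 630 g
coconut milk: 3 fl oz × 21/4 ≈ 16 fl oz

butter: 5 tbsp; vegetable broth: 3 L; diced carrots: 8 oz; grated parmesan: 26 oz; basmati rice: 630 g; coconut milk: 16 fl oz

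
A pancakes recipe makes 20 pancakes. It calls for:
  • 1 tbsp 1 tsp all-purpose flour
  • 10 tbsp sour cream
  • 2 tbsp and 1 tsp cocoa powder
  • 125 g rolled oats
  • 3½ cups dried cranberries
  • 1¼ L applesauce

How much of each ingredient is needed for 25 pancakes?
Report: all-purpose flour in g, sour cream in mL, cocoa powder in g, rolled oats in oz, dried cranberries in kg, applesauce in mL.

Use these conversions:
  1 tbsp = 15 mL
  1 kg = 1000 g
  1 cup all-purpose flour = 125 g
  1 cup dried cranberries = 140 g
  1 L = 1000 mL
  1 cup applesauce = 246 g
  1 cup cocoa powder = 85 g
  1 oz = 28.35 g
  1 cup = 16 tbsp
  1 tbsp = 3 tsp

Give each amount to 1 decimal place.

Scaling factor: 25/20 = 5/4 = 1.25.
all-purpose flour: (1 tbsp + 1 tsp = 4/3 tbsp) × 5/4 ÷ 16 tbsp/cup × 125 g/cup ≈ 13.0 g
sour cream: 10 tbsp × 5/4 × 15 mL/tbsp = 187.5 mL
cocoa powder: (2 tbsp + 1 tsp = 7/3 tbsp) × 5/4 ÷ 16 tbsp/cup × 85 g/cup ≈ 15.5 g
rolled oats: 125 g × 5/4 ÷ 28.35 g/oz ≈ 5.5 oz
dried cranberries: 3.5 cup × 5/4 × 140 g/cup ÷ 1000 g/kg ≈ 0.6 kg
applesauce: 1.25 L × 5/4 × 1000 mL/L = 1562.5 mL

all-purpose flour: 13.0 g; sour cream: 187.5 mL; cocoa powder: 15.5 g; rolled oats: 5.5 oz; dried cranberries: 0.6 kg; applesauce: 1562.5 mL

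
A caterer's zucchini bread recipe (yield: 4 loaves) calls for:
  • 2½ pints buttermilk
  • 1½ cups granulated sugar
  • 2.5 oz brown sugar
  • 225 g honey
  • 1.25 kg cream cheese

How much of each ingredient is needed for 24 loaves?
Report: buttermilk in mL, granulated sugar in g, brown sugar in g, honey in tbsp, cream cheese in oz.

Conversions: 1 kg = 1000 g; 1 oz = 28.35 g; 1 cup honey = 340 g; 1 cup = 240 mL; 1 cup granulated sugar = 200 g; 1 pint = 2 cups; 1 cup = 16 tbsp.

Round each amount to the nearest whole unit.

buttermilk: 7200 mL; granulated sugar: 1800 g; brown sugar: 425 g; honey: 64 tbsp; cream cheese: 265 oz

Scaling factor: 24/4 = 6.
buttermilk: 2.5 pint × 6 × 2 cup/pint × 240 mL/cup = 7200 mL
granulated sugar: 1.5 cup × 6 × 200 g/cup = 1800 g
brown sugar: 2.5 oz × 6 × 28.35 g/oz ≈ 425 g
honey: 225 g × 6 ÷ 340 g/cup × 16 tbsp/cup ≈ 64 tbsp
cream cheese: 1.25 kg × 6 × 1000 g/kg ÷ 28.35 g/oz ≈ 265 oz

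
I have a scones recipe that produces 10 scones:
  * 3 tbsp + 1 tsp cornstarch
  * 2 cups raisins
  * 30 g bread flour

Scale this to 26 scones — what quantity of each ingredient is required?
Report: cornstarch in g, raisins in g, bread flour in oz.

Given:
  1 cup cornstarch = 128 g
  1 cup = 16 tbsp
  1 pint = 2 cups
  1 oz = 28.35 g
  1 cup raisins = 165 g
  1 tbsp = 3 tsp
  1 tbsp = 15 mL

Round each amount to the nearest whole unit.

Scaling factor: 26/10 = 13/5 = 2.6.
cornstarch: (3 tbsp + 1 tsp = 10/3 tbsp) × 13/5 ÷ 16 tbsp/cup × 128 g/cup ≈ 69 g
raisins: 2 cup × 13/5 × 165 g/cup = 858 g
bread flour: 30 g × 13/5 ÷ 28.35 g/oz ≈ 3 oz

cornstarch: 69 g; raisins: 858 g; bread flour: 3 oz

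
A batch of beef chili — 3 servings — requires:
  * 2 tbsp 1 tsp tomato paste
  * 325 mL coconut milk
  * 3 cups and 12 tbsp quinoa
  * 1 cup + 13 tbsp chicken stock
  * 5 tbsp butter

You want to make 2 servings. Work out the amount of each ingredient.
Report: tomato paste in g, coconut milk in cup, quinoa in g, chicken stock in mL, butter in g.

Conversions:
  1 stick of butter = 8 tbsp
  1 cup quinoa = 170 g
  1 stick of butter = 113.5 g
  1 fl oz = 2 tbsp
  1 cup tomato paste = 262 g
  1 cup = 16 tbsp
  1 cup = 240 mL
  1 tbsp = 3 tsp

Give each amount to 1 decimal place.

Scaling factor: 2/3.
tomato paste: (2 tbsp + 1 tsp = 7/3 tbsp) × 2/3 ÷ 16 tbsp/cup × 262 g/cup ≈ 25.5 g
coconut milk: 325 mL × 2/3 ÷ 240 mL/cup ≈ 0.9 cup
quinoa: (3 cup + 12 tbsp = 3.75 cup) × 2/3 × 170 g/cup = 425.0 g
chicken stock: (1 cup + 13 tbsp = 1.8125 cup) × 2/3 × 240 mL/cup = 290.0 mL
butter: 5 tbsp × 2/3 ÷ 8 tbsp/stick × 113.5 g/stick ≈ 47.3 g

tomato paste: 25.5 g; coconut milk: 0.9 cup; quinoa: 425.0 g; chicken stock: 290.0 mL; butter: 47.3 g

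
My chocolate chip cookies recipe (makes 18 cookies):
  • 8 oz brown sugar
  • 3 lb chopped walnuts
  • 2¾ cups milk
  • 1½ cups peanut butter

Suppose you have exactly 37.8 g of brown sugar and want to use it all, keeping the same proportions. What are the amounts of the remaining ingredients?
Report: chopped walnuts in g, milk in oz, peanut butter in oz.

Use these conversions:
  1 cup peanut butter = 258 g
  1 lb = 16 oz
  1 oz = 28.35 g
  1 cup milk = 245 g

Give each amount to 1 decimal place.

chopped walnuts: 226.8 g; milk: 4.0 oz; peanut butter: 2.3 oz

The original recipe has 226.8 g of brown sugar, so the scaling factor is 37.8 ÷ 226.8 = 1/6.
chopped walnuts: 3 lb × 1/6 × 16 oz/lb × 28.35 g/oz = 226.8 g
milk: 2.75 cup × 1/6 × 245 g/cup ÷ 28.35 g/oz ≈ 4.0 oz
peanut butter: 1.5 cup × 1/6 × 258 g/cup ÷ 28.35 g/oz ≈ 2.3 oz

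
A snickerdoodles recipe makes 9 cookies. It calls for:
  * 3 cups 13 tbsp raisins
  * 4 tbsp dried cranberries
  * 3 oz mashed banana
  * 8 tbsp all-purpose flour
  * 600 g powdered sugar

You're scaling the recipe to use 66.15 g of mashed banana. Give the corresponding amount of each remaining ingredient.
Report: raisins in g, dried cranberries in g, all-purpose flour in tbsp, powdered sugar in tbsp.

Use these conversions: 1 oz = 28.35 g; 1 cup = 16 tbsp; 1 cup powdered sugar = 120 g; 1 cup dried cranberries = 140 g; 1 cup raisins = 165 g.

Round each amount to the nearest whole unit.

The original recipe has 85.05 g of mashed banana, so the scaling factor is 66.15 ÷ 85.05 = 7/9.
raisins: (3 cup + 13 tbsp = 3.8125 cup) × 7/9 × 165 g/cup ≈ 489 g
dried cranberries: 4 tbsp × 7/9 ÷ 16 tbsp/cup × 140 g/cup ≈ 27 g
all-purpose flour: 8 tbsp × 7/9 ≈ 6 tbsp
powdered sugar: 600 g × 7/9 ÷ 120 g/cup × 16 tbsp/cup ≈ 62 tbsp

raisins: 489 g; dried cranberries: 27 g; all-purpose flour: 6 tbsp; powdered sugar: 62 tbsp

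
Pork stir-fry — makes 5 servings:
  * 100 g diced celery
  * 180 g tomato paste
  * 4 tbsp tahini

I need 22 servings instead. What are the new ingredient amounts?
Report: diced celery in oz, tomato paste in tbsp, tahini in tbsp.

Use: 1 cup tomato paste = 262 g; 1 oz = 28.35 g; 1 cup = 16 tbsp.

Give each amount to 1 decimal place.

Scaling factor: 22/5 = 4.4.
diced celery: 100 g × 22/5 ÷ 28.35 g/oz ≈ 15.5 oz
tomato paste: 180 g × 22/5 ÷ 262 g/cup × 16 tbsp/cup ≈ 48.4 tbsp
tahini: 4 tbsp × 22/5 = 17.6 tbsp

diced celery: 15.5 oz; tomato paste: 48.4 tbsp; tahini: 17.6 tbsp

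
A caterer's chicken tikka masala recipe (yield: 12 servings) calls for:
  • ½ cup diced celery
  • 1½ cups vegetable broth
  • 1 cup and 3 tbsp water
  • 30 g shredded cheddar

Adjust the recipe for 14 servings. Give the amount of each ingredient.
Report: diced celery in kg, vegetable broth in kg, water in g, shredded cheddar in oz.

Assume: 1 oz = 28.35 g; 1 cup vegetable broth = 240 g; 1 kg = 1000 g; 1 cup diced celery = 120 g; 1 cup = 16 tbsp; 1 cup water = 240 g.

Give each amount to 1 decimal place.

Scaling factor: 14/12 = 7/6.
diced celery: 0.5 cup × 7/6 × 120 g/cup ÷ 1000 g/kg ≈ 0.1 kg
vegetable broth: 1.5 cup × 7/6 × 240 g/cup ÷ 1000 g/kg ≈ 0.4 kg
water: (1 cup + 3 tbsp = 1.1875 cup) × 7/6 × 240 g/cup = 332.5 g
shredded cheddar: 30 g × 7/6 ÷ 28.35 g/oz ≈ 1.2 oz

diced celery: 0.1 kg; vegetable broth: 0.4 kg; water: 332.5 g; shredded cheddar: 1.2 oz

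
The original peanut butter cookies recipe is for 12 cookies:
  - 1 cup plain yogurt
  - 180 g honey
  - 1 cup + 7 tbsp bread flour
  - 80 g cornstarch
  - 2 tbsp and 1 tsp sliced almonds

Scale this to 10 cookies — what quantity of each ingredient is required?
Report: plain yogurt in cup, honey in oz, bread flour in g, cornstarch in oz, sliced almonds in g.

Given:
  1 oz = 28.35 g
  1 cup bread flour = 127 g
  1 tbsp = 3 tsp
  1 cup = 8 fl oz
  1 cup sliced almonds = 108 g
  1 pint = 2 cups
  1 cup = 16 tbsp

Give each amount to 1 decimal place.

Scaling factor: 10/12 = 5/6.
plain yogurt: 1 cup × 5/6 ≈ 0.8 cup
honey: 180 g × 5/6 ÷ 28.35 g/oz ≈ 5.3 oz
bread flour: (1 cup + 7 tbsp = 1.4375 cup) × 5/6 × 127 g/cup ≈ 152.1 g
cornstarch: 80 g × 5/6 ÷ 28.35 g/oz ≈ 2.4 oz
sliced almonds: (2 tbsp + 1 tsp = 7/3 tbsp) × 5/6 ÷ 16 tbsp/cup × 108 g/cup ≈ 13.1 g

plain yogurt: 0.8 cup; honey: 5.3 oz; bread flour: 152.1 g; cornstarch: 2.4 oz; sliced almonds: 13.1 g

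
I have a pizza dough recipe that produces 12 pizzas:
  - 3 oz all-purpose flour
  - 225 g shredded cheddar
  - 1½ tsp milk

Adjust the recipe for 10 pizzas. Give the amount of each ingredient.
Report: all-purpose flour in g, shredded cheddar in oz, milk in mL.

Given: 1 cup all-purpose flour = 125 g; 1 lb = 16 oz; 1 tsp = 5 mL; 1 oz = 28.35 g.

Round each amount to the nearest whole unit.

Scaling factor: 10/12 = 5/6.
all-purpose flour: 3 oz × 5/6 × 28.35 g/oz ≈ 71 g
shredded cheddar: 225 g × 5/6 ÷ 28.35 g/oz ≈ 7 oz
milk: 1.5 tsp × 5/6 × 5 mL/tsp ≈ 6 mL

all-purpose flour: 71 g; shredded cheddar: 7 oz; milk: 6 mL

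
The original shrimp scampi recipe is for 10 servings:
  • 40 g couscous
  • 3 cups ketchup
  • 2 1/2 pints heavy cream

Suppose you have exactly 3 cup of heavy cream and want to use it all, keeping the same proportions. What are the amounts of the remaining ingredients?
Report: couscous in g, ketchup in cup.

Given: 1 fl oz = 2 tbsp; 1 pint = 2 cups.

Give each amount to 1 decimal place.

couscous: 24.0 g; ketchup: 1.8 cup

The original recipe has 5 cup of heavy cream, so the scaling factor is 3 ÷ 5 = 3/5 = 0.6.
couscous: 40 g × 3/5 = 24.0 g
ketchup: 3 cup × 3/5 = 1.8 cup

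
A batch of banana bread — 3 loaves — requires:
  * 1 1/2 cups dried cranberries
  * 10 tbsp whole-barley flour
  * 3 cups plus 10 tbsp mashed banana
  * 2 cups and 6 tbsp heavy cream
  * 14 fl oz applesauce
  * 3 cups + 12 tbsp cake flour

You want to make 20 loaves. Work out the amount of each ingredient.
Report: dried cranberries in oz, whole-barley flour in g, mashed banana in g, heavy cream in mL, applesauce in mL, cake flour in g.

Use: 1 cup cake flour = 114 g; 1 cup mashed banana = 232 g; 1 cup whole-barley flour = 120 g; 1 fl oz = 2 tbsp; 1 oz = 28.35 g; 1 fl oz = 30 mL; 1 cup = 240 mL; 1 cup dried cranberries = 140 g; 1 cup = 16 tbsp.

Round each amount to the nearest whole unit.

dried cranberries: 49 oz; whole-barley flour: 500 g; mashed banana: 5607 g; heavy cream: 3800 mL; applesauce: 2800 mL; cake flour: 2850 g

Scaling factor: 20/3.
dried cranberries: 1.5 cup × 20/3 × 140 g/cup ÷ 28.35 g/oz ≈ 49 oz
whole-barley flour: 10 tbsp × 20/3 ÷ 16 tbsp/cup × 120 g/cup = 500 g
mashed banana: (3 cup + 10 tbsp = 3.625 cup) × 20/3 × 232 g/cup ≈ 5607 g
heavy cream: (2 cup + 6 tbsp = 2.375 cup) × 20/3 × 240 mL/cup = 3800 mL
applesauce: 14 fl oz × 20/3 × 30 mL/fl oz = 2800 mL
cake flour: (3 cup + 12 tbsp = 3.75 cup) × 20/3 × 114 g/cup = 2850 g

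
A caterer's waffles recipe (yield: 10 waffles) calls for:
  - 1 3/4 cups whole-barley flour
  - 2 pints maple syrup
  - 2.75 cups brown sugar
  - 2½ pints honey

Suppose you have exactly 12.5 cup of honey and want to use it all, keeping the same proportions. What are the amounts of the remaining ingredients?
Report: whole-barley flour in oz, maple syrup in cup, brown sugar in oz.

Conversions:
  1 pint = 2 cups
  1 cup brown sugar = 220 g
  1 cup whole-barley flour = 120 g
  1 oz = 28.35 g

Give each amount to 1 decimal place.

The original recipe has 5 cup of honey, so the scaling factor is 12.5 ÷ 5 = 5/2 = 2.5.
whole-barley flour: 1.75 cup × 5/2 × 120 g/cup ÷ 28.35 g/oz ≈ 18.5 oz
maple syrup: 2 pint × 5/2 × 2 cup/pint = 10.0 cup
brown sugar: 2.75 cup × 5/2 × 220 g/cup ÷ 28.35 g/oz ≈ 53.4 oz

whole-barley flour: 18.5 oz; maple syrup: 10.0 cup; brown sugar: 53.4 oz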